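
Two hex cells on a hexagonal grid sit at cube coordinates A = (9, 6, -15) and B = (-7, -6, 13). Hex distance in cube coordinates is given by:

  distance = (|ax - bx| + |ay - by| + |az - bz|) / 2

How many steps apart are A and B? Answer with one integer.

|ax - bx| = |9 - (-7)| = 16
|ay - by| = |6 - (-6)| = 12
|az - bz| = |-15 - 13| = 28
distance = (16 + 12 + 28) / 2 = 56 / 2 = 28

Answer: 28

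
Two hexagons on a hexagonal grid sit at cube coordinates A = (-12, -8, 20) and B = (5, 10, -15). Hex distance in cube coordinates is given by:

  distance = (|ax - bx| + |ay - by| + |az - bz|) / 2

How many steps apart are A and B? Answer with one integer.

Answer: 35

Derivation:
|ax - bx| = |-12 - 5| = 17
|ay - by| = |-8 - 10| = 18
|az - bz| = |20 - (-15)| = 35
distance = (17 + 18 + 35) / 2 = 70 / 2 = 35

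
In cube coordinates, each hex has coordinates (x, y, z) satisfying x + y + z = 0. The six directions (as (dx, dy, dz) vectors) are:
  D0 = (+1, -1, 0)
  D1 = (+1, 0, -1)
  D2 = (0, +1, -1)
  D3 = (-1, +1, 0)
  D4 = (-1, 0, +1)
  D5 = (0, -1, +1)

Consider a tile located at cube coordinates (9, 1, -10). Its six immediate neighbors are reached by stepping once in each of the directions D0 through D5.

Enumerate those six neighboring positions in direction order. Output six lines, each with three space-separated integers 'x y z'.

Center: (9, 1, -10). Add each direction:
  D0: (9, 1, -10) + (1, -1, 0) = (10, 0, -10)
  D1: (9, 1, -10) + (1, 0, -1) = (10, 1, -11)
  D2: (9, 1, -10) + (0, 1, -1) = (9, 2, -11)
  D3: (9, 1, -10) + (-1, 1, 0) = (8, 2, -10)
  D4: (9, 1, -10) + (-1, 0, 1) = (8, 1, -9)
  D5: (9, 1, -10) + (0, -1, 1) = (9, 0, -9)

Answer: 10 0 -10
10 1 -11
9 2 -11
8 2 -10
8 1 -9
9 0 -9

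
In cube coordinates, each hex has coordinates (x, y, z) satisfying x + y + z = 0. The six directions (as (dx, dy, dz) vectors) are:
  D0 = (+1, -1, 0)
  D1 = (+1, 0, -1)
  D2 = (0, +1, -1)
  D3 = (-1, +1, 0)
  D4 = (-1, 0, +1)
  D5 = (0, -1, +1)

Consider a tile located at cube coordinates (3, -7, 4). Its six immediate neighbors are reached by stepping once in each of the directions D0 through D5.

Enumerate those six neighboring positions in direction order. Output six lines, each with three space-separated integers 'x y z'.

Center: (3, -7, 4). Add each direction:
  D0: (3, -7, 4) + (1, -1, 0) = (4, -8, 4)
  D1: (3, -7, 4) + (1, 0, -1) = (4, -7, 3)
  D2: (3, -7, 4) + (0, 1, -1) = (3, -6, 3)
  D3: (3, -7, 4) + (-1, 1, 0) = (2, -6, 4)
  D4: (3, -7, 4) + (-1, 0, 1) = (2, -7, 5)
  D5: (3, -7, 4) + (0, -1, 1) = (3, -8, 5)

Answer: 4 -8 4
4 -7 3
3 -6 3
2 -6 4
2 -7 5
3 -8 5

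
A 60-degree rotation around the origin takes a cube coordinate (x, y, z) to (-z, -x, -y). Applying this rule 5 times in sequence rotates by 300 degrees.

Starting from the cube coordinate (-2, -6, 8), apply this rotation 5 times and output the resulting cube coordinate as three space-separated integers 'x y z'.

Answer: 6 -8 2

Derivation:
Start: (-2, -6, 8)
Step 1: (-2, -6, 8) -> (-(8), -(-2), -(-6)) = (-8, 2, 6)
Step 2: (-8, 2, 6) -> (-(6), -(-8), -(2)) = (-6, 8, -2)
Step 3: (-6, 8, -2) -> (-(-2), -(-6), -(8)) = (2, 6, -8)
Step 4: (2, 6, -8) -> (-(-8), -(2), -(6)) = (8, -2, -6)
Step 5: (8, -2, -6) -> (-(-6), -(8), -(-2)) = (6, -8, 2)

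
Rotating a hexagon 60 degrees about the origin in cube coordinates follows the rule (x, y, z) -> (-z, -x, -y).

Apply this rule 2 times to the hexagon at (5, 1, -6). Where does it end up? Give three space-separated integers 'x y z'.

Start: (5, 1, -6)
Step 1: (5, 1, -6) -> (-(-6), -(5), -(1)) = (6, -5, -1)
Step 2: (6, -5, -1) -> (-(-1), -(6), -(-5)) = (1, -6, 5)

Answer: 1 -6 5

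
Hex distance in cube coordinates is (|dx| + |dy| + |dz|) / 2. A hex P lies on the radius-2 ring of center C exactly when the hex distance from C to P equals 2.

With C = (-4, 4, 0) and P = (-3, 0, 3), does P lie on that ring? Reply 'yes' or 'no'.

|px - cx| = |-3 - (-4)| = 1
|py - cy| = |0 - 4| = 4
|pz - cz| = |3 - 0| = 3
distance = (1+4+3)/2 = 8/2 = 4
radius = 2; distance != radius -> no

Answer: no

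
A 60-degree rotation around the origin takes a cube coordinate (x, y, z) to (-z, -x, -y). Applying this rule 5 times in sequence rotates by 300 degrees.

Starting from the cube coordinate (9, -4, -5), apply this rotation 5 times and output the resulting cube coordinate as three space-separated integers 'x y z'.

Answer: 4 5 -9

Derivation:
Start: (9, -4, -5)
Step 1: (9, -4, -5) -> (-(-5), -(9), -(-4)) = (5, -9, 4)
Step 2: (5, -9, 4) -> (-(4), -(5), -(-9)) = (-4, -5, 9)
Step 3: (-4, -5, 9) -> (-(9), -(-4), -(-5)) = (-9, 4, 5)
Step 4: (-9, 4, 5) -> (-(5), -(-9), -(4)) = (-5, 9, -4)
Step 5: (-5, 9, -4) -> (-(-4), -(-5), -(9)) = (4, 5, -9)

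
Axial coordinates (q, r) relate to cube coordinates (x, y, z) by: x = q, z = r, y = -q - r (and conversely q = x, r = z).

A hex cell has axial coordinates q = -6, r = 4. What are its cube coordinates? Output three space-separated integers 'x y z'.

x = q = -6
z = r = 4
y = -x - z = -(-6) - (4) = 2

Answer: -6 2 4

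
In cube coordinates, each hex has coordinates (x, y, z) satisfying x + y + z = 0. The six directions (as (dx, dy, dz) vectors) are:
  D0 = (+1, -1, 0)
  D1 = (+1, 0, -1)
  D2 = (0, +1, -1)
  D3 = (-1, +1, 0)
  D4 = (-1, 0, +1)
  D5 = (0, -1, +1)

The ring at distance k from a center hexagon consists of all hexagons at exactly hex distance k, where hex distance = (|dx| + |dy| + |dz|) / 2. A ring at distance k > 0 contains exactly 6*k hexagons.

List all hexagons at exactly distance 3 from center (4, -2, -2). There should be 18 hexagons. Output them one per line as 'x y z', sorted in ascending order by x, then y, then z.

Walk ring at distance 3 from (4, -2, -2):
Start at center + D4*3 = (1, -2, 1)
  hex 0: (1, -2, 1)
  hex 1: (2, -3, 1)
  hex 2: (3, -4, 1)
  hex 3: (4, -5, 1)
  hex 4: (5, -5, 0)
  hex 5: (6, -5, -1)
  hex 6: (7, -5, -2)
  hex 7: (7, -4, -3)
  hex 8: (7, -3, -4)
  hex 9: (7, -2, -5)
  hex 10: (6, -1, -5)
  hex 11: (5, 0, -5)
  hex 12: (4, 1, -5)
  hex 13: (3, 1, -4)
  hex 14: (2, 1, -3)
  hex 15: (1, 1, -2)
  hex 16: (1, 0, -1)
  hex 17: (1, -1, 0)
Sorted: 18 hexes.

Answer: 1 -2 1
1 -1 0
1 0 -1
1 1 -2
2 -3 1
2 1 -3
3 -4 1
3 1 -4
4 -5 1
4 1 -5
5 -5 0
5 0 -5
6 -5 -1
6 -1 -5
7 -5 -2
7 -4 -3
7 -3 -4
7 -2 -5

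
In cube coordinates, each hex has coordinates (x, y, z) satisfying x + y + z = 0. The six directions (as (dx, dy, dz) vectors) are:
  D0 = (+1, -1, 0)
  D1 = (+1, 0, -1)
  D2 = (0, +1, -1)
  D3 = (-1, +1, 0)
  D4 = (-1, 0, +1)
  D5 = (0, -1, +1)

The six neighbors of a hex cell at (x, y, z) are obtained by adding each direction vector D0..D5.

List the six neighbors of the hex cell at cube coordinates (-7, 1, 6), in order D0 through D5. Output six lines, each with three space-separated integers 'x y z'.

Answer: -6 0 6
-6 1 5
-7 2 5
-8 2 6
-8 1 7
-7 0 7

Derivation:
Center: (-7, 1, 6). Add each direction:
  D0: (-7, 1, 6) + (1, -1, 0) = (-6, 0, 6)
  D1: (-7, 1, 6) + (1, 0, -1) = (-6, 1, 5)
  D2: (-7, 1, 6) + (0, 1, -1) = (-7, 2, 5)
  D3: (-7, 1, 6) + (-1, 1, 0) = (-8, 2, 6)
  D4: (-7, 1, 6) + (-1, 0, 1) = (-8, 1, 7)
  D5: (-7, 1, 6) + (0, -1, 1) = (-7, 0, 7)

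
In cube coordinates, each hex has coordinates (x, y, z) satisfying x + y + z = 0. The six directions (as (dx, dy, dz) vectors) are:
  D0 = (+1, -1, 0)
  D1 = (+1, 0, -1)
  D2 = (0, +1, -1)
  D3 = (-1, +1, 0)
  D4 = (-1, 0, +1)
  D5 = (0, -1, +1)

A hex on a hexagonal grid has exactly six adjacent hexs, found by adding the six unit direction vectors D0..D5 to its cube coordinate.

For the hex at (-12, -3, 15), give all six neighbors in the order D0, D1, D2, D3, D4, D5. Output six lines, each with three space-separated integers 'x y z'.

Center: (-12, -3, 15). Add each direction:
  D0: (-12, -3, 15) + (1, -1, 0) = (-11, -4, 15)
  D1: (-12, -3, 15) + (1, 0, -1) = (-11, -3, 14)
  D2: (-12, -3, 15) + (0, 1, -1) = (-12, -2, 14)
  D3: (-12, -3, 15) + (-1, 1, 0) = (-13, -2, 15)
  D4: (-12, -3, 15) + (-1, 0, 1) = (-13, -3, 16)
  D5: (-12, -3, 15) + (0, -1, 1) = (-12, -4, 16)

Answer: -11 -4 15
-11 -3 14
-12 -2 14
-13 -2 15
-13 -3 16
-12 -4 16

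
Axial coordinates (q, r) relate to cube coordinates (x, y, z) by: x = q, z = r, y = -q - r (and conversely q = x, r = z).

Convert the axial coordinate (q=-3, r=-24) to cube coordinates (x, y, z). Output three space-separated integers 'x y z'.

x = q = -3
z = r = -24
y = -x - z = -(-3) - (-24) = 27

Answer: -3 27 -24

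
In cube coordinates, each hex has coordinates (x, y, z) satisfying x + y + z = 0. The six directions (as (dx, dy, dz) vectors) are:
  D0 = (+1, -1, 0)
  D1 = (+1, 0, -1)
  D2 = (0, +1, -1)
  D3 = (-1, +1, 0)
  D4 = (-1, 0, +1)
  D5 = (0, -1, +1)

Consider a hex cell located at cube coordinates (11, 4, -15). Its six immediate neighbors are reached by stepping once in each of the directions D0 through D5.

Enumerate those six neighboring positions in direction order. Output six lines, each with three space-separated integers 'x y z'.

Center: (11, 4, -15). Add each direction:
  D0: (11, 4, -15) + (1, -1, 0) = (12, 3, -15)
  D1: (11, 4, -15) + (1, 0, -1) = (12, 4, -16)
  D2: (11, 4, -15) + (0, 1, -1) = (11, 5, -16)
  D3: (11, 4, -15) + (-1, 1, 0) = (10, 5, -15)
  D4: (11, 4, -15) + (-1, 0, 1) = (10, 4, -14)
  D5: (11, 4, -15) + (0, -1, 1) = (11, 3, -14)

Answer: 12 3 -15
12 4 -16
11 5 -16
10 5 -15
10 4 -14
11 3 -14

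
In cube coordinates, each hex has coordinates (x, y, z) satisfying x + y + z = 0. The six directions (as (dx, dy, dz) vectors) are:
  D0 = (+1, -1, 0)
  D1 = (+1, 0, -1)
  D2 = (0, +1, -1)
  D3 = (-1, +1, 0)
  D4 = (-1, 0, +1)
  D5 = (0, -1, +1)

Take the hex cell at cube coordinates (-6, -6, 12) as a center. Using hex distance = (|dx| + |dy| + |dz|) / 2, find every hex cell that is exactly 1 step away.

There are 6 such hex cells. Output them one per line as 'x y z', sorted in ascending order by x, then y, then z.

Walk ring at distance 1 from (-6, -6, 12):
Start at center + D4*1 = (-7, -6, 13)
  hex 0: (-7, -6, 13)
  hex 1: (-6, -7, 13)
  hex 2: (-5, -7, 12)
  hex 3: (-5, -6, 11)
  hex 4: (-6, -5, 11)
  hex 5: (-7, -5, 12)
Sorted: 6 hexes.

Answer: -7 -6 13
-7 -5 12
-6 -7 13
-6 -5 11
-5 -7 12
-5 -6 11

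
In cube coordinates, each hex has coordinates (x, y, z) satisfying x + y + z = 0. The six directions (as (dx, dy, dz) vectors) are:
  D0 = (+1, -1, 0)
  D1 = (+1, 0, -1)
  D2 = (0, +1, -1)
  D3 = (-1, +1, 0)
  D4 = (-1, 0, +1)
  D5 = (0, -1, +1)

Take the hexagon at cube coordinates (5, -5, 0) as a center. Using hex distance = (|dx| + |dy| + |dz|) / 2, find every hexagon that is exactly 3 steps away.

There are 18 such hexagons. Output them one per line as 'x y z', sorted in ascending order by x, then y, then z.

Walk ring at distance 3 from (5, -5, 0):
Start at center + D4*3 = (2, -5, 3)
  hex 0: (2, -5, 3)
  hex 1: (3, -6, 3)
  hex 2: (4, -7, 3)
  hex 3: (5, -8, 3)
  hex 4: (6, -8, 2)
  hex 5: (7, -8, 1)
  hex 6: (8, -8, 0)
  hex 7: (8, -7, -1)
  hex 8: (8, -6, -2)
  hex 9: (8, -5, -3)
  hex 10: (7, -4, -3)
  hex 11: (6, -3, -3)
  hex 12: (5, -2, -3)
  hex 13: (4, -2, -2)
  hex 14: (3, -2, -1)
  hex 15: (2, -2, 0)
  hex 16: (2, -3, 1)
  hex 17: (2, -4, 2)
Sorted: 18 hexes.

Answer: 2 -5 3
2 -4 2
2 -3 1
2 -2 0
3 -6 3
3 -2 -1
4 -7 3
4 -2 -2
5 -8 3
5 -2 -3
6 -8 2
6 -3 -3
7 -8 1
7 -4 -3
8 -8 0
8 -7 -1
8 -6 -2
8 -5 -3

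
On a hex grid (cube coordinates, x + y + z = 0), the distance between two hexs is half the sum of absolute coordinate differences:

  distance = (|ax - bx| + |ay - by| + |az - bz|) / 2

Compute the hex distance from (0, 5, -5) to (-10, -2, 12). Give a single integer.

Answer: 17

Derivation:
|ax - bx| = |0 - (-10)| = 10
|ay - by| = |5 - (-2)| = 7
|az - bz| = |-5 - 12| = 17
distance = (10 + 7 + 17) / 2 = 34 / 2 = 17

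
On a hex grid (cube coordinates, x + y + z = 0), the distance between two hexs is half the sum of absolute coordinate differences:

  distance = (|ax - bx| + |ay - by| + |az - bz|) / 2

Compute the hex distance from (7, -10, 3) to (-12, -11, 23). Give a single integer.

|ax - bx| = |7 - (-12)| = 19
|ay - by| = |-10 - (-11)| = 1
|az - bz| = |3 - 23| = 20
distance = (19 + 1 + 20) / 2 = 40 / 2 = 20

Answer: 20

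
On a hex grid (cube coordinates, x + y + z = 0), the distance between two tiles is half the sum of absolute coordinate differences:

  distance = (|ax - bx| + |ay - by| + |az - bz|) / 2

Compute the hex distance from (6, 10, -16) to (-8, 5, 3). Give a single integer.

Answer: 19

Derivation:
|ax - bx| = |6 - (-8)| = 14
|ay - by| = |10 - 5| = 5
|az - bz| = |-16 - 3| = 19
distance = (14 + 5 + 19) / 2 = 38 / 2 = 19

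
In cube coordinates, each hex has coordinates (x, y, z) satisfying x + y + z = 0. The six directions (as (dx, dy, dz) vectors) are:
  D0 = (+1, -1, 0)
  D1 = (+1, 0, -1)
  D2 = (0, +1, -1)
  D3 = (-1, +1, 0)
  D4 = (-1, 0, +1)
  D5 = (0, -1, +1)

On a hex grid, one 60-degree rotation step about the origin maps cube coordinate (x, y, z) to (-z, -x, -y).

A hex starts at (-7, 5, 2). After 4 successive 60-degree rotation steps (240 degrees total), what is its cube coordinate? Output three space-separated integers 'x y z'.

Answer: 2 -7 5

Derivation:
Start: (-7, 5, 2)
Step 1: (-7, 5, 2) -> (-(2), -(-7), -(5)) = (-2, 7, -5)
Step 2: (-2, 7, -5) -> (-(-5), -(-2), -(7)) = (5, 2, -7)
Step 3: (5, 2, -7) -> (-(-7), -(5), -(2)) = (7, -5, -2)
Step 4: (7, -5, -2) -> (-(-2), -(7), -(-5)) = (2, -7, 5)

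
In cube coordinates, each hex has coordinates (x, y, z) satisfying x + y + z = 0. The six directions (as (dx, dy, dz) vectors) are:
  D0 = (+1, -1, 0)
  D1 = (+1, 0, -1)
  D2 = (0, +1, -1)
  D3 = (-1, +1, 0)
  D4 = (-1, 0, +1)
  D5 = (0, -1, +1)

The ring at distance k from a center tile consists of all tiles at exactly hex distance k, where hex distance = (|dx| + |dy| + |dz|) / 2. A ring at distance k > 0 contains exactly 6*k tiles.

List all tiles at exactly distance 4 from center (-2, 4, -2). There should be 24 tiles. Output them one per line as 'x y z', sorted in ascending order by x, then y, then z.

Answer: -6 4 2
-6 5 1
-6 6 0
-6 7 -1
-6 8 -2
-5 3 2
-5 8 -3
-4 2 2
-4 8 -4
-3 1 2
-3 8 -5
-2 0 2
-2 8 -6
-1 0 1
-1 7 -6
0 0 0
0 6 -6
1 0 -1
1 5 -6
2 0 -2
2 1 -3
2 2 -4
2 3 -5
2 4 -6

Derivation:
Walk ring at distance 4 from (-2, 4, -2):
Start at center + D4*4 = (-6, 4, 2)
  hex 0: (-6, 4, 2)
  hex 1: (-5, 3, 2)
  hex 2: (-4, 2, 2)
  hex 3: (-3, 1, 2)
  hex 4: (-2, 0, 2)
  hex 5: (-1, 0, 1)
  hex 6: (0, 0, 0)
  hex 7: (1, 0, -1)
  hex 8: (2, 0, -2)
  hex 9: (2, 1, -3)
  hex 10: (2, 2, -4)
  hex 11: (2, 3, -5)
  hex 12: (2, 4, -6)
  hex 13: (1, 5, -6)
  hex 14: (0, 6, -6)
  hex 15: (-1, 7, -6)
  hex 16: (-2, 8, -6)
  hex 17: (-3, 8, -5)
  hex 18: (-4, 8, -4)
  hex 19: (-5, 8, -3)
  hex 20: (-6, 8, -2)
  hex 21: (-6, 7, -1)
  hex 22: (-6, 6, 0)
  hex 23: (-6, 5, 1)
Sorted: 24 hexes.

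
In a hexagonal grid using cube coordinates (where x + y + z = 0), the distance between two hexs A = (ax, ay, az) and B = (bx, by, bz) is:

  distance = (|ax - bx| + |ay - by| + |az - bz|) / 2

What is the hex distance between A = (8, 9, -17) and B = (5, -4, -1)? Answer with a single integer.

Answer: 16

Derivation:
|ax - bx| = |8 - 5| = 3
|ay - by| = |9 - (-4)| = 13
|az - bz| = |-17 - (-1)| = 16
distance = (3 + 13 + 16) / 2 = 32 / 2 = 16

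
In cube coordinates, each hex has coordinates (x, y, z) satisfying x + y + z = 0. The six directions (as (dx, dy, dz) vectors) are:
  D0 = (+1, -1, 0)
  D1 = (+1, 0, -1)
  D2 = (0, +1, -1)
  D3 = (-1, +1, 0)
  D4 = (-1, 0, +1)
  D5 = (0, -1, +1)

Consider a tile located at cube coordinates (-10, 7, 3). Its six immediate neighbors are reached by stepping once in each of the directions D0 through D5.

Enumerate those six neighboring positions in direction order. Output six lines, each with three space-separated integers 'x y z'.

Center: (-10, 7, 3). Add each direction:
  D0: (-10, 7, 3) + (1, -1, 0) = (-9, 6, 3)
  D1: (-10, 7, 3) + (1, 0, -1) = (-9, 7, 2)
  D2: (-10, 7, 3) + (0, 1, -1) = (-10, 8, 2)
  D3: (-10, 7, 3) + (-1, 1, 0) = (-11, 8, 3)
  D4: (-10, 7, 3) + (-1, 0, 1) = (-11, 7, 4)
  D5: (-10, 7, 3) + (0, -1, 1) = (-10, 6, 4)

Answer: -9 6 3
-9 7 2
-10 8 2
-11 8 3
-11 7 4
-10 6 4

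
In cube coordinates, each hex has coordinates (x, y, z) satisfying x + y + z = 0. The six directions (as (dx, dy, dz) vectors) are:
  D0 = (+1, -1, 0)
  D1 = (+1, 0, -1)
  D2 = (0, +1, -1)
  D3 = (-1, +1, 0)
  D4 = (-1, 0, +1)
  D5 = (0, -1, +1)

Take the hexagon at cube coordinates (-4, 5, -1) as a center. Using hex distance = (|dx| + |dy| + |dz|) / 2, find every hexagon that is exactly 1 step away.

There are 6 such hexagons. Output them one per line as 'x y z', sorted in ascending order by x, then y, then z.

Answer: -5 5 0
-5 6 -1
-4 4 0
-4 6 -2
-3 4 -1
-3 5 -2

Derivation:
Walk ring at distance 1 from (-4, 5, -1):
Start at center + D4*1 = (-5, 5, 0)
  hex 0: (-5, 5, 0)
  hex 1: (-4, 4, 0)
  hex 2: (-3, 4, -1)
  hex 3: (-3, 5, -2)
  hex 4: (-4, 6, -2)
  hex 5: (-5, 6, -1)
Sorted: 6 hexes.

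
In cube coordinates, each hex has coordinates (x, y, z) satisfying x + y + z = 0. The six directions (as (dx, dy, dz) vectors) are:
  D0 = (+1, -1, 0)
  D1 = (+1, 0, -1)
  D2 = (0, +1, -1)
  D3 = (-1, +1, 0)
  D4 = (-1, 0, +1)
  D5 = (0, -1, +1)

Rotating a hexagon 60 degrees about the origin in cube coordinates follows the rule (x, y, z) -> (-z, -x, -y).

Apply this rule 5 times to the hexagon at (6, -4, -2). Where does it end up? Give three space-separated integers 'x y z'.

Answer: 4 2 -6

Derivation:
Start: (6, -4, -2)
Step 1: (6, -4, -2) -> (-(-2), -(6), -(-4)) = (2, -6, 4)
Step 2: (2, -6, 4) -> (-(4), -(2), -(-6)) = (-4, -2, 6)
Step 3: (-4, -2, 6) -> (-(6), -(-4), -(-2)) = (-6, 4, 2)
Step 4: (-6, 4, 2) -> (-(2), -(-6), -(4)) = (-2, 6, -4)
Step 5: (-2, 6, -4) -> (-(-4), -(-2), -(6)) = (4, 2, -6)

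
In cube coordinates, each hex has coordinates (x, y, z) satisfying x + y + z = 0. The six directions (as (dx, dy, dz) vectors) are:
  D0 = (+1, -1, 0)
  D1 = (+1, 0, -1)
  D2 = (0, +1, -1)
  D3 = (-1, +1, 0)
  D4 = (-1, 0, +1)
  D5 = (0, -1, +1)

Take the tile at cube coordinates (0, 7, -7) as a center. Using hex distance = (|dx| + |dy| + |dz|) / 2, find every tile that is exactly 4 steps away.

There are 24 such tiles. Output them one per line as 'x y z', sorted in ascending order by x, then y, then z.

Walk ring at distance 4 from (0, 7, -7):
Start at center + D4*4 = (-4, 7, -3)
  hex 0: (-4, 7, -3)
  hex 1: (-3, 6, -3)
  hex 2: (-2, 5, -3)
  hex 3: (-1, 4, -3)
  hex 4: (0, 3, -3)
  hex 5: (1, 3, -4)
  hex 6: (2, 3, -5)
  hex 7: (3, 3, -6)
  hex 8: (4, 3, -7)
  hex 9: (4, 4, -8)
  hex 10: (4, 5, -9)
  hex 11: (4, 6, -10)
  hex 12: (4, 7, -11)
  hex 13: (3, 8, -11)
  hex 14: (2, 9, -11)
  hex 15: (1, 10, -11)
  hex 16: (0, 11, -11)
  hex 17: (-1, 11, -10)
  hex 18: (-2, 11, -9)
  hex 19: (-3, 11, -8)
  hex 20: (-4, 11, -7)
  hex 21: (-4, 10, -6)
  hex 22: (-4, 9, -5)
  hex 23: (-4, 8, -4)
Sorted: 24 hexes.

Answer: -4 7 -3
-4 8 -4
-4 9 -5
-4 10 -6
-4 11 -7
-3 6 -3
-3 11 -8
-2 5 -3
-2 11 -9
-1 4 -3
-1 11 -10
0 3 -3
0 11 -11
1 3 -4
1 10 -11
2 3 -5
2 9 -11
3 3 -6
3 8 -11
4 3 -7
4 4 -8
4 5 -9
4 6 -10
4 7 -11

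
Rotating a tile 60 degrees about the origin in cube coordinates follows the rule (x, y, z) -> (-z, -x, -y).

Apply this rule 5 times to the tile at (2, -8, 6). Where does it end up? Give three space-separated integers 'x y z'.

Start: (2, -8, 6)
Step 1: (2, -8, 6) -> (-(6), -(2), -(-8)) = (-6, -2, 8)
Step 2: (-6, -2, 8) -> (-(8), -(-6), -(-2)) = (-8, 6, 2)
Step 3: (-8, 6, 2) -> (-(2), -(-8), -(6)) = (-2, 8, -6)
Step 4: (-2, 8, -6) -> (-(-6), -(-2), -(8)) = (6, 2, -8)
Step 5: (6, 2, -8) -> (-(-8), -(6), -(2)) = (8, -6, -2)

Answer: 8 -6 -2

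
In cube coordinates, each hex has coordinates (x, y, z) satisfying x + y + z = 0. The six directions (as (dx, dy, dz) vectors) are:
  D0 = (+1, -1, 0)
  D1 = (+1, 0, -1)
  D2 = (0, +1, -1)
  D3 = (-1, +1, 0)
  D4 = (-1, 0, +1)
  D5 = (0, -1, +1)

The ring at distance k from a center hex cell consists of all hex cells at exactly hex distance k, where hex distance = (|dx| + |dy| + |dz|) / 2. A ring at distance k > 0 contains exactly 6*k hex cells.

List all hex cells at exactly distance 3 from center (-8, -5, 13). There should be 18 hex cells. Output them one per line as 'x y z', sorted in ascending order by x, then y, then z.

Answer: -11 -5 16
-11 -4 15
-11 -3 14
-11 -2 13
-10 -6 16
-10 -2 12
-9 -7 16
-9 -2 11
-8 -8 16
-8 -2 10
-7 -8 15
-7 -3 10
-6 -8 14
-6 -4 10
-5 -8 13
-5 -7 12
-5 -6 11
-5 -5 10

Derivation:
Walk ring at distance 3 from (-8, -5, 13):
Start at center + D4*3 = (-11, -5, 16)
  hex 0: (-11, -5, 16)
  hex 1: (-10, -6, 16)
  hex 2: (-9, -7, 16)
  hex 3: (-8, -8, 16)
  hex 4: (-7, -8, 15)
  hex 5: (-6, -8, 14)
  hex 6: (-5, -8, 13)
  hex 7: (-5, -7, 12)
  hex 8: (-5, -6, 11)
  hex 9: (-5, -5, 10)
  hex 10: (-6, -4, 10)
  hex 11: (-7, -3, 10)
  hex 12: (-8, -2, 10)
  hex 13: (-9, -2, 11)
  hex 14: (-10, -2, 12)
  hex 15: (-11, -2, 13)
  hex 16: (-11, -3, 14)
  hex 17: (-11, -4, 15)
Sorted: 18 hexes.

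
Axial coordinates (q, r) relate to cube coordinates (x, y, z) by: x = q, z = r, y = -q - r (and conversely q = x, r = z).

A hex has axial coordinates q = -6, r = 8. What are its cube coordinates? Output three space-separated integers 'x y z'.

Answer: -6 -2 8

Derivation:
x = q = -6
z = r = 8
y = -x - z = -(-6) - (8) = -2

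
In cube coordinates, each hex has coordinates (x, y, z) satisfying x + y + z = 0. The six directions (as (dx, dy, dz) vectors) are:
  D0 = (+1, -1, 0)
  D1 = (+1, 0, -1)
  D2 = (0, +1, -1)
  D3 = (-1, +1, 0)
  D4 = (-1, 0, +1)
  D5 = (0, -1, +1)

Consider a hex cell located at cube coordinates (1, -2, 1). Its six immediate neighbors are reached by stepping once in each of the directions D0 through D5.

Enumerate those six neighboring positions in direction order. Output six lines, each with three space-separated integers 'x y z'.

Center: (1, -2, 1). Add each direction:
  D0: (1, -2, 1) + (1, -1, 0) = (2, -3, 1)
  D1: (1, -2, 1) + (1, 0, -1) = (2, -2, 0)
  D2: (1, -2, 1) + (0, 1, -1) = (1, -1, 0)
  D3: (1, -2, 1) + (-1, 1, 0) = (0, -1, 1)
  D4: (1, -2, 1) + (-1, 0, 1) = (0, -2, 2)
  D5: (1, -2, 1) + (0, -1, 1) = (1, -3, 2)

Answer: 2 -3 1
2 -2 0
1 -1 0
0 -1 1
0 -2 2
1 -3 2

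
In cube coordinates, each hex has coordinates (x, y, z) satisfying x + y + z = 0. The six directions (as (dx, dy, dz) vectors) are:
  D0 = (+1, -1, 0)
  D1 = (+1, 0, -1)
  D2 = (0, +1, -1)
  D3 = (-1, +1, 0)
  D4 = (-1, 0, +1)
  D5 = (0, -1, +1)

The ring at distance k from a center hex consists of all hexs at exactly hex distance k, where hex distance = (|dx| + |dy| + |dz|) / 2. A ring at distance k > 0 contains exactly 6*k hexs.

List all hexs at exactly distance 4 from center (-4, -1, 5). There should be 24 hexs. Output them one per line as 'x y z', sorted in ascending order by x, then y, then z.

Walk ring at distance 4 from (-4, -1, 5):
Start at center + D4*4 = (-8, -1, 9)
  hex 0: (-8, -1, 9)
  hex 1: (-7, -2, 9)
  hex 2: (-6, -3, 9)
  hex 3: (-5, -4, 9)
  hex 4: (-4, -5, 9)
  hex 5: (-3, -5, 8)
  hex 6: (-2, -5, 7)
  hex 7: (-1, -5, 6)
  hex 8: (0, -5, 5)
  hex 9: (0, -4, 4)
  hex 10: (0, -3, 3)
  hex 11: (0, -2, 2)
  hex 12: (0, -1, 1)
  hex 13: (-1, 0, 1)
  hex 14: (-2, 1, 1)
  hex 15: (-3, 2, 1)
  hex 16: (-4, 3, 1)
  hex 17: (-5, 3, 2)
  hex 18: (-6, 3, 3)
  hex 19: (-7, 3, 4)
  hex 20: (-8, 3, 5)
  hex 21: (-8, 2, 6)
  hex 22: (-8, 1, 7)
  hex 23: (-8, 0, 8)
Sorted: 24 hexes.

Answer: -8 -1 9
-8 0 8
-8 1 7
-8 2 6
-8 3 5
-7 -2 9
-7 3 4
-6 -3 9
-6 3 3
-5 -4 9
-5 3 2
-4 -5 9
-4 3 1
-3 -5 8
-3 2 1
-2 -5 7
-2 1 1
-1 -5 6
-1 0 1
0 -5 5
0 -4 4
0 -3 3
0 -2 2
0 -1 1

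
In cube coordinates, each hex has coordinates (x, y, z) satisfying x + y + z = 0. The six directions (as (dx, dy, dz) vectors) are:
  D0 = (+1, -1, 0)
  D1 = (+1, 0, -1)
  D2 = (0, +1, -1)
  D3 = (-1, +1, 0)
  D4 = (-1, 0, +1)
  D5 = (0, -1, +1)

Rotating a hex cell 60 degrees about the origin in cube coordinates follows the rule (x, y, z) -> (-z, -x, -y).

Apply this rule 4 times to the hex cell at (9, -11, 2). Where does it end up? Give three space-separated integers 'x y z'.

Start: (9, -11, 2)
Step 1: (9, -11, 2) -> (-(2), -(9), -(-11)) = (-2, -9, 11)
Step 2: (-2, -9, 11) -> (-(11), -(-2), -(-9)) = (-11, 2, 9)
Step 3: (-11, 2, 9) -> (-(9), -(-11), -(2)) = (-9, 11, -2)
Step 4: (-9, 11, -2) -> (-(-2), -(-9), -(11)) = (2, 9, -11)

Answer: 2 9 -11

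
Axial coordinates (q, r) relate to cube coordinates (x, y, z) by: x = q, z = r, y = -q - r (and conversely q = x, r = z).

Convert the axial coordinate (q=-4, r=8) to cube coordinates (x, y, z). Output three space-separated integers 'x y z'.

x = q = -4
z = r = 8
y = -x - z = -(-4) - (8) = -4

Answer: -4 -4 8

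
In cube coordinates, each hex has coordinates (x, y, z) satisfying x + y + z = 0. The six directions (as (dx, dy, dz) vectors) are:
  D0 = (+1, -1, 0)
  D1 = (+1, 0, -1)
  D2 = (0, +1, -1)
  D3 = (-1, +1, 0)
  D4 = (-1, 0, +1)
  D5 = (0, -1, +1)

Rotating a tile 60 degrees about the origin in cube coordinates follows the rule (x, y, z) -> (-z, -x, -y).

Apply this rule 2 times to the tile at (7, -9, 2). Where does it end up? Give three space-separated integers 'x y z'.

Start: (7, -9, 2)
Step 1: (7, -9, 2) -> (-(2), -(7), -(-9)) = (-2, -7, 9)
Step 2: (-2, -7, 9) -> (-(9), -(-2), -(-7)) = (-9, 2, 7)

Answer: -9 2 7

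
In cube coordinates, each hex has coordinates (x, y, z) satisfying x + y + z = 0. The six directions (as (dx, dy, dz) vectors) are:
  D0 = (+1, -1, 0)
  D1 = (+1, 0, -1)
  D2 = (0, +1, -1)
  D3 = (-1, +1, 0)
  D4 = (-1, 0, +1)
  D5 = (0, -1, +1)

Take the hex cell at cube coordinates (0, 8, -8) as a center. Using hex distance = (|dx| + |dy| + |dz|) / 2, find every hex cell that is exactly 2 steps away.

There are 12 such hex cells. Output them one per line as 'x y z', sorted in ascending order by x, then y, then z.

Answer: -2 8 -6
-2 9 -7
-2 10 -8
-1 7 -6
-1 10 -9
0 6 -6
0 10 -10
1 6 -7
1 9 -10
2 6 -8
2 7 -9
2 8 -10

Derivation:
Walk ring at distance 2 from (0, 8, -8):
Start at center + D4*2 = (-2, 8, -6)
  hex 0: (-2, 8, -6)
  hex 1: (-1, 7, -6)
  hex 2: (0, 6, -6)
  hex 3: (1, 6, -7)
  hex 4: (2, 6, -8)
  hex 5: (2, 7, -9)
  hex 6: (2, 8, -10)
  hex 7: (1, 9, -10)
  hex 8: (0, 10, -10)
  hex 9: (-1, 10, -9)
  hex 10: (-2, 10, -8)
  hex 11: (-2, 9, -7)
Sorted: 12 hexes.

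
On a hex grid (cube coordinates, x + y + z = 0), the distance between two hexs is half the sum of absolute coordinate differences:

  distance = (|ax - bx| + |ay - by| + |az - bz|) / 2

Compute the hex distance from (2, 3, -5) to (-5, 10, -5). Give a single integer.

|ax - bx| = |2 - (-5)| = 7
|ay - by| = |3 - 10| = 7
|az - bz| = |-5 - (-5)| = 0
distance = (7 + 7 + 0) / 2 = 14 / 2 = 7

Answer: 7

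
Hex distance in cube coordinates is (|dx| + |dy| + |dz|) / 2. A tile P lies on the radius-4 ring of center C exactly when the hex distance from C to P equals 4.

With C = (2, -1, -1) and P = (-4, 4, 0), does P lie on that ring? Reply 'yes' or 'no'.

|px - cx| = |-4 - 2| = 6
|py - cy| = |4 - (-1)| = 5
|pz - cz| = |0 - (-1)| = 1
distance = (6+5+1)/2 = 12/2 = 6
radius = 4; distance != radius -> no

Answer: no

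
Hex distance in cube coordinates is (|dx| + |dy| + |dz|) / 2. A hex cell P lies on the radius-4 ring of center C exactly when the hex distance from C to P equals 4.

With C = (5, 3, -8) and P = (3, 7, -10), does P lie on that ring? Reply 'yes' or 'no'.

|px - cx| = |3 - 5| = 2
|py - cy| = |7 - 3| = 4
|pz - cz| = |-10 - (-8)| = 2
distance = (2+4+2)/2 = 8/2 = 4
radius = 4; distance == radius -> yes

Answer: yes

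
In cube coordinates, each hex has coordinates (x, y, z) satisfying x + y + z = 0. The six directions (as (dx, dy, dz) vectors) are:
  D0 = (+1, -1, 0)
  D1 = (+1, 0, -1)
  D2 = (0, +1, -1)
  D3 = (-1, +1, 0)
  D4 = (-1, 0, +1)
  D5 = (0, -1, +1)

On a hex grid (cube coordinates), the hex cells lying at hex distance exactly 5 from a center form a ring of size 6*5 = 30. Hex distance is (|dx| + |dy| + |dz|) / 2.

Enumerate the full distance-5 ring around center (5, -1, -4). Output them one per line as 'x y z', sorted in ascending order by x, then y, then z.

Answer: 0 -1 1
0 0 0
0 1 -1
0 2 -2
0 3 -3
0 4 -4
1 -2 1
1 4 -5
2 -3 1
2 4 -6
3 -4 1
3 4 -7
4 -5 1
4 4 -8
5 -6 1
5 4 -9
6 -6 0
6 3 -9
7 -6 -1
7 2 -9
8 -6 -2
8 1 -9
9 -6 -3
9 0 -9
10 -6 -4
10 -5 -5
10 -4 -6
10 -3 -7
10 -2 -8
10 -1 -9

Derivation:
Walk ring at distance 5 from (5, -1, -4):
Start at center + D4*5 = (0, -1, 1)
  hex 0: (0, -1, 1)
  hex 1: (1, -2, 1)
  hex 2: (2, -3, 1)
  hex 3: (3, -4, 1)
  hex 4: (4, -5, 1)
  hex 5: (5, -6, 1)
  hex 6: (6, -6, 0)
  hex 7: (7, -6, -1)
  hex 8: (8, -6, -2)
  hex 9: (9, -6, -3)
  hex 10: (10, -6, -4)
  hex 11: (10, -5, -5)
  hex 12: (10, -4, -6)
  hex 13: (10, -3, -7)
  hex 14: (10, -2, -8)
  hex 15: (10, -1, -9)
  hex 16: (9, 0, -9)
  hex 17: (8, 1, -9)
  hex 18: (7, 2, -9)
  hex 19: (6, 3, -9)
  hex 20: (5, 4, -9)
  hex 21: (4, 4, -8)
  hex 22: (3, 4, -7)
  hex 23: (2, 4, -6)
  hex 24: (1, 4, -5)
  hex 25: (0, 4, -4)
  hex 26: (0, 3, -3)
  hex 27: (0, 2, -2)
  hex 28: (0, 1, -1)
  hex 29: (0, 0, 0)
Sorted: 30 hexes.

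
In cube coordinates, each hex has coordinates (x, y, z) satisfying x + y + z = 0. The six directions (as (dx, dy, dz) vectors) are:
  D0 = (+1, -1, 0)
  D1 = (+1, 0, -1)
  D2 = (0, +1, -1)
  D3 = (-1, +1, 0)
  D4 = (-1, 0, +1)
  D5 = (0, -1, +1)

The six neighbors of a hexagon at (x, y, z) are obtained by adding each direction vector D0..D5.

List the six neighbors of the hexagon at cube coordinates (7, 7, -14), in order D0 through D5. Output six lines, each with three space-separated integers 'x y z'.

Center: (7, 7, -14). Add each direction:
  D0: (7, 7, -14) + (1, -1, 0) = (8, 6, -14)
  D1: (7, 7, -14) + (1, 0, -1) = (8, 7, -15)
  D2: (7, 7, -14) + (0, 1, -1) = (7, 8, -15)
  D3: (7, 7, -14) + (-1, 1, 0) = (6, 8, -14)
  D4: (7, 7, -14) + (-1, 0, 1) = (6, 7, -13)
  D5: (7, 7, -14) + (0, -1, 1) = (7, 6, -13)

Answer: 8 6 -14
8 7 -15
7 8 -15
6 8 -14
6 7 -13
7 6 -13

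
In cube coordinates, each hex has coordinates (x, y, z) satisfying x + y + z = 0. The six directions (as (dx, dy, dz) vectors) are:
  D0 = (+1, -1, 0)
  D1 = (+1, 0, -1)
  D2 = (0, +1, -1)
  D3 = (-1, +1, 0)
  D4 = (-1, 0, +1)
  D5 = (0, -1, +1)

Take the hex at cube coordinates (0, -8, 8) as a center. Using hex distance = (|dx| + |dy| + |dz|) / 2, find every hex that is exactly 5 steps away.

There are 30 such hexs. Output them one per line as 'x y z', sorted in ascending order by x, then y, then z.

Answer: -5 -8 13
-5 -7 12
-5 -6 11
-5 -5 10
-5 -4 9
-5 -3 8
-4 -9 13
-4 -3 7
-3 -10 13
-3 -3 6
-2 -11 13
-2 -3 5
-1 -12 13
-1 -3 4
0 -13 13
0 -3 3
1 -13 12
1 -4 3
2 -13 11
2 -5 3
3 -13 10
3 -6 3
4 -13 9
4 -7 3
5 -13 8
5 -12 7
5 -11 6
5 -10 5
5 -9 4
5 -8 3

Derivation:
Walk ring at distance 5 from (0, -8, 8):
Start at center + D4*5 = (-5, -8, 13)
  hex 0: (-5, -8, 13)
  hex 1: (-4, -9, 13)
  hex 2: (-3, -10, 13)
  hex 3: (-2, -11, 13)
  hex 4: (-1, -12, 13)
  hex 5: (0, -13, 13)
  hex 6: (1, -13, 12)
  hex 7: (2, -13, 11)
  hex 8: (3, -13, 10)
  hex 9: (4, -13, 9)
  hex 10: (5, -13, 8)
  hex 11: (5, -12, 7)
  hex 12: (5, -11, 6)
  hex 13: (5, -10, 5)
  hex 14: (5, -9, 4)
  hex 15: (5, -8, 3)
  hex 16: (4, -7, 3)
  hex 17: (3, -6, 3)
  hex 18: (2, -5, 3)
  hex 19: (1, -4, 3)
  hex 20: (0, -3, 3)
  hex 21: (-1, -3, 4)
  hex 22: (-2, -3, 5)
  hex 23: (-3, -3, 6)
  hex 24: (-4, -3, 7)
  hex 25: (-5, -3, 8)
  hex 26: (-5, -4, 9)
  hex 27: (-5, -5, 10)
  hex 28: (-5, -6, 11)
  hex 29: (-5, -7, 12)
Sorted: 30 hexes.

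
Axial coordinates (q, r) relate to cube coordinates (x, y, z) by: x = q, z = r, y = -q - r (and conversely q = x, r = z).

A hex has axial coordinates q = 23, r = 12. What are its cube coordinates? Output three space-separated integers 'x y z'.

x = q = 23
z = r = 12
y = -x - z = -(23) - (12) = -35

Answer: 23 -35 12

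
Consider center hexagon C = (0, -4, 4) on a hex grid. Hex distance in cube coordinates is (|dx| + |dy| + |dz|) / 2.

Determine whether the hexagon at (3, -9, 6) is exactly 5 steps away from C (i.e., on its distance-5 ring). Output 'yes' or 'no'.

|px - cx| = |3 - 0| = 3
|py - cy| = |-9 - (-4)| = 5
|pz - cz| = |6 - 4| = 2
distance = (3+5+2)/2 = 10/2 = 5
radius = 5; distance == radius -> yes

Answer: yes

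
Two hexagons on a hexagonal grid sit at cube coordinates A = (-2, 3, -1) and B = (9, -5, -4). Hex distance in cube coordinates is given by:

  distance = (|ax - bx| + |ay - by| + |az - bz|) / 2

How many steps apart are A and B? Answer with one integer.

Answer: 11

Derivation:
|ax - bx| = |-2 - 9| = 11
|ay - by| = |3 - (-5)| = 8
|az - bz| = |-1 - (-4)| = 3
distance = (11 + 8 + 3) / 2 = 22 / 2 = 11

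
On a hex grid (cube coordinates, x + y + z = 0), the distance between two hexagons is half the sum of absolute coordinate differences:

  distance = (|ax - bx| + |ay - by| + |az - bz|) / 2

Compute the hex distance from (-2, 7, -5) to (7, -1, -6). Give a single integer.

Answer: 9

Derivation:
|ax - bx| = |-2 - 7| = 9
|ay - by| = |7 - (-1)| = 8
|az - bz| = |-5 - (-6)| = 1
distance = (9 + 8 + 1) / 2 = 18 / 2 = 9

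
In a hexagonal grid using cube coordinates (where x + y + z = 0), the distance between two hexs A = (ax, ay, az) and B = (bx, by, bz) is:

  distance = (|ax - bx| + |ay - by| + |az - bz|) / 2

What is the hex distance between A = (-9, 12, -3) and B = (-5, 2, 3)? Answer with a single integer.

|ax - bx| = |-9 - (-5)| = 4
|ay - by| = |12 - 2| = 10
|az - bz| = |-3 - 3| = 6
distance = (4 + 10 + 6) / 2 = 20 / 2 = 10

Answer: 10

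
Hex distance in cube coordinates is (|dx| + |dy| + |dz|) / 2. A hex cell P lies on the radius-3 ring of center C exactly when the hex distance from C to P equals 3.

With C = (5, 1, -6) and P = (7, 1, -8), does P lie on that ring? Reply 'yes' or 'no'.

|px - cx| = |7 - 5| = 2
|py - cy| = |1 - 1| = 0
|pz - cz| = |-8 - (-6)| = 2
distance = (2+0+2)/2 = 4/2 = 2
radius = 3; distance != radius -> no

Answer: no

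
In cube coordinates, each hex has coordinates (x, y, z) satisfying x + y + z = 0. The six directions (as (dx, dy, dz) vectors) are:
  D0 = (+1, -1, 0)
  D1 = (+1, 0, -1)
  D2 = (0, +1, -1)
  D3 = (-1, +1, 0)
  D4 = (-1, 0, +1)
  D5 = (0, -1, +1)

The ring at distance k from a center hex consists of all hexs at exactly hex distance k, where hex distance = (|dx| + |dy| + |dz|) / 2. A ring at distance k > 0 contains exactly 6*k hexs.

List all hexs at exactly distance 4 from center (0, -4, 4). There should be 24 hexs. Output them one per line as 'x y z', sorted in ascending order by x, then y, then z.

Walk ring at distance 4 from (0, -4, 4):
Start at center + D4*4 = (-4, -4, 8)
  hex 0: (-4, -4, 8)
  hex 1: (-3, -5, 8)
  hex 2: (-2, -6, 8)
  hex 3: (-1, -7, 8)
  hex 4: (0, -8, 8)
  hex 5: (1, -8, 7)
  hex 6: (2, -8, 6)
  hex 7: (3, -8, 5)
  hex 8: (4, -8, 4)
  hex 9: (4, -7, 3)
  hex 10: (4, -6, 2)
  hex 11: (4, -5, 1)
  hex 12: (4, -4, 0)
  hex 13: (3, -3, 0)
  hex 14: (2, -2, 0)
  hex 15: (1, -1, 0)
  hex 16: (0, 0, 0)
  hex 17: (-1, 0, 1)
  hex 18: (-2, 0, 2)
  hex 19: (-3, 0, 3)
  hex 20: (-4, 0, 4)
  hex 21: (-4, -1, 5)
  hex 22: (-4, -2, 6)
  hex 23: (-4, -3, 7)
Sorted: 24 hexes.

Answer: -4 -4 8
-4 -3 7
-4 -2 6
-4 -1 5
-4 0 4
-3 -5 8
-3 0 3
-2 -6 8
-2 0 2
-1 -7 8
-1 0 1
0 -8 8
0 0 0
1 -8 7
1 -1 0
2 -8 6
2 -2 0
3 -8 5
3 -3 0
4 -8 4
4 -7 3
4 -6 2
4 -5 1
4 -4 0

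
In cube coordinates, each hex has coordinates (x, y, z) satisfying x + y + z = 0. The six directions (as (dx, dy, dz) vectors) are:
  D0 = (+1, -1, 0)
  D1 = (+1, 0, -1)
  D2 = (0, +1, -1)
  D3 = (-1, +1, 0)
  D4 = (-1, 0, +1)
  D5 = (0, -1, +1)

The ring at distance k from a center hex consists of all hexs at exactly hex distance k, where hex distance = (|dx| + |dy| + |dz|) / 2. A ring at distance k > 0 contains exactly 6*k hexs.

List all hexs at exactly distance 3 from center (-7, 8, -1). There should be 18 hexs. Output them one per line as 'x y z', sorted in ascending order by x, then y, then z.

Walk ring at distance 3 from (-7, 8, -1):
Start at center + D4*3 = (-10, 8, 2)
  hex 0: (-10, 8, 2)
  hex 1: (-9, 7, 2)
  hex 2: (-8, 6, 2)
  hex 3: (-7, 5, 2)
  hex 4: (-6, 5, 1)
  hex 5: (-5, 5, 0)
  hex 6: (-4, 5, -1)
  hex 7: (-4, 6, -2)
  hex 8: (-4, 7, -3)
  hex 9: (-4, 8, -4)
  hex 10: (-5, 9, -4)
  hex 11: (-6, 10, -4)
  hex 12: (-7, 11, -4)
  hex 13: (-8, 11, -3)
  hex 14: (-9, 11, -2)
  hex 15: (-10, 11, -1)
  hex 16: (-10, 10, 0)
  hex 17: (-10, 9, 1)
Sorted: 18 hexes.

Answer: -10 8 2
-10 9 1
-10 10 0
-10 11 -1
-9 7 2
-9 11 -2
-8 6 2
-8 11 -3
-7 5 2
-7 11 -4
-6 5 1
-6 10 -4
-5 5 0
-5 9 -4
-4 5 -1
-4 6 -2
-4 7 -3
-4 8 -4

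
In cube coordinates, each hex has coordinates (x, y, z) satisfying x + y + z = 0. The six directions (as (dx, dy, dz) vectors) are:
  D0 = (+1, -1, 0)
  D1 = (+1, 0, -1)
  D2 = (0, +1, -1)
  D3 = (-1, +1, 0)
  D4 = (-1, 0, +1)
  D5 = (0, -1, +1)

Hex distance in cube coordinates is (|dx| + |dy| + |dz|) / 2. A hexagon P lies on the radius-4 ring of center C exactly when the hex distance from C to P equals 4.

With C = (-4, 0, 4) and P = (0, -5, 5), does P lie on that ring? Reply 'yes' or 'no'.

|px - cx| = |0 - (-4)| = 4
|py - cy| = |-5 - 0| = 5
|pz - cz| = |5 - 4| = 1
distance = (4+5+1)/2 = 10/2 = 5
radius = 4; distance != radius -> no

Answer: no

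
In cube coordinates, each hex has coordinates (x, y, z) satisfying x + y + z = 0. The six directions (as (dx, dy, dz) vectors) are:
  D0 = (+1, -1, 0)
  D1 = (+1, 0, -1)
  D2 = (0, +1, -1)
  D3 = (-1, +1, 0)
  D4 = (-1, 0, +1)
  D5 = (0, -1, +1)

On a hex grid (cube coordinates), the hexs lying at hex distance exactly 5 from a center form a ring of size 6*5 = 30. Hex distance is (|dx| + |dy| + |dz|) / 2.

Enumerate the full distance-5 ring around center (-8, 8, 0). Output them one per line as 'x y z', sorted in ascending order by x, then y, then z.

Answer: -13 8 5
-13 9 4
-13 10 3
-13 11 2
-13 12 1
-13 13 0
-12 7 5
-12 13 -1
-11 6 5
-11 13 -2
-10 5 5
-10 13 -3
-9 4 5
-9 13 -4
-8 3 5
-8 13 -5
-7 3 4
-7 12 -5
-6 3 3
-6 11 -5
-5 3 2
-5 10 -5
-4 3 1
-4 9 -5
-3 3 0
-3 4 -1
-3 5 -2
-3 6 -3
-3 7 -4
-3 8 -5

Derivation:
Walk ring at distance 5 from (-8, 8, 0):
Start at center + D4*5 = (-13, 8, 5)
  hex 0: (-13, 8, 5)
  hex 1: (-12, 7, 5)
  hex 2: (-11, 6, 5)
  hex 3: (-10, 5, 5)
  hex 4: (-9, 4, 5)
  hex 5: (-8, 3, 5)
  hex 6: (-7, 3, 4)
  hex 7: (-6, 3, 3)
  hex 8: (-5, 3, 2)
  hex 9: (-4, 3, 1)
  hex 10: (-3, 3, 0)
  hex 11: (-3, 4, -1)
  hex 12: (-3, 5, -2)
  hex 13: (-3, 6, -3)
  hex 14: (-3, 7, -4)
  hex 15: (-3, 8, -5)
  hex 16: (-4, 9, -5)
  hex 17: (-5, 10, -5)
  hex 18: (-6, 11, -5)
  hex 19: (-7, 12, -5)
  hex 20: (-8, 13, -5)
  hex 21: (-9, 13, -4)
  hex 22: (-10, 13, -3)
  hex 23: (-11, 13, -2)
  hex 24: (-12, 13, -1)
  hex 25: (-13, 13, 0)
  hex 26: (-13, 12, 1)
  hex 27: (-13, 11, 2)
  hex 28: (-13, 10, 3)
  hex 29: (-13, 9, 4)
Sorted: 30 hexes.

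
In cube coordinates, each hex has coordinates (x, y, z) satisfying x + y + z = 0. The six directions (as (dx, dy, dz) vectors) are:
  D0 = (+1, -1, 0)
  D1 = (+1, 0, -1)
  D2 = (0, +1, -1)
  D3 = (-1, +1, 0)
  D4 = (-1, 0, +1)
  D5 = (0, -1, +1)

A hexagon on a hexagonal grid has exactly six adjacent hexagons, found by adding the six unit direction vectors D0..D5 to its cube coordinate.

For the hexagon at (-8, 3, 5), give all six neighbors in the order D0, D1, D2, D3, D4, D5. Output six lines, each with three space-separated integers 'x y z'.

Answer: -7 2 5
-7 3 4
-8 4 4
-9 4 5
-9 3 6
-8 2 6

Derivation:
Center: (-8, 3, 5). Add each direction:
  D0: (-8, 3, 5) + (1, -1, 0) = (-7, 2, 5)
  D1: (-8, 3, 5) + (1, 0, -1) = (-7, 3, 4)
  D2: (-8, 3, 5) + (0, 1, -1) = (-8, 4, 4)
  D3: (-8, 3, 5) + (-1, 1, 0) = (-9, 4, 5)
  D4: (-8, 3, 5) + (-1, 0, 1) = (-9, 3, 6)
  D5: (-8, 3, 5) + (0, -1, 1) = (-8, 2, 6)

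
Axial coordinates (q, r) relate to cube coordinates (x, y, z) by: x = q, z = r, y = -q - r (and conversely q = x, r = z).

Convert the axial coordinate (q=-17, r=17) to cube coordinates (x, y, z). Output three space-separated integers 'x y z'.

x = q = -17
z = r = 17
y = -x - z = -(-17) - (17) = 0

Answer: -17 0 17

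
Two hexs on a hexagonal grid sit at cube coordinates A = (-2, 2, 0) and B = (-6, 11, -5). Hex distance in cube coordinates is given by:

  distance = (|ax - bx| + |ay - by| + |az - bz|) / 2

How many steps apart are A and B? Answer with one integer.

|ax - bx| = |-2 - (-6)| = 4
|ay - by| = |2 - 11| = 9
|az - bz| = |0 - (-5)| = 5
distance = (4 + 9 + 5) / 2 = 18 / 2 = 9

Answer: 9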